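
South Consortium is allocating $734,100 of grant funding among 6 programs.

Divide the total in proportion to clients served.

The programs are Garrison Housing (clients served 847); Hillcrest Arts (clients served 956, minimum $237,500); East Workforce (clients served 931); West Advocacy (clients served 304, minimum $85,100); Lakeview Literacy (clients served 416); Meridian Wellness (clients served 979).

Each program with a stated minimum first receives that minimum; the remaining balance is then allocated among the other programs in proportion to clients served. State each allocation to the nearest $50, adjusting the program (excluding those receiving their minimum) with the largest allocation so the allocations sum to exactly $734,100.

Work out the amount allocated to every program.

Guaranteed amounts: Hillcrest Arts $237,500; West Advocacy $85,100. Balance $411,500.
Balance split over remaining clients served 3,173: Garrison Housing 109,845.73 → $109,850; East Workforce 120,739.52 → $120,750; Lakeview Literacy 53,950.20 → $53,950; Meridian Wellness 126,964.54 → $126,950.

Garrison Housing: $109,850 · Hillcrest Arts: $237,500 · East Workforce: $120,750 · West Advocacy: $85,100 · Lakeview Literacy: $53,950 · Meridian Wellness: $126,950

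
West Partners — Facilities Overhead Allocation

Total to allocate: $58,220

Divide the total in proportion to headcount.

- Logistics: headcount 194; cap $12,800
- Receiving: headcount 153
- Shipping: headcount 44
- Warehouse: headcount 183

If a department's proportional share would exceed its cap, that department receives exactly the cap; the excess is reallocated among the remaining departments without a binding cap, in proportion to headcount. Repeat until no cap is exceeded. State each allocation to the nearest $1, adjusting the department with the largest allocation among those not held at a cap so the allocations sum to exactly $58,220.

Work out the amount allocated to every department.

Headcount total: 574.
Unconstrained shares: Logistics 19,677.14; Receiving 15,518.57; Shipping 4,462.86; Warehouse 18,561.43.
Capped: Logistics ($12,800); residual $45,420 reallocated over remaining headcount 380.
Redistributed shares: Receiving 18,287.53 → $18,288; Shipping 5,259.16 → $5,259; Warehouse 21,873.32 → $21,873.

Logistics: $12,800; Receiving: $18,288; Shipping: $5,259; Warehouse: $21,873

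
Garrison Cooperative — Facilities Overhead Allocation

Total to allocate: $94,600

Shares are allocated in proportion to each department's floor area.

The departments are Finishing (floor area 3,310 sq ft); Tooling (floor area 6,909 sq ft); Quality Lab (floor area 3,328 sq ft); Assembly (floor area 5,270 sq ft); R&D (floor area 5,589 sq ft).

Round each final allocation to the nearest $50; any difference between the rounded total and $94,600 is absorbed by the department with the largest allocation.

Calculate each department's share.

Sum of floor area: 24,406.
Unrounded shares: Finishing 3,310/24,406 × $94,600 = 12,829.88; Tooling 6,909/24,406 × $94,600 = 26,779.95; Quality Lab 3,328/24,406 × $94,600 = 12,899.65; Assembly 5,270/24,406 × $94,600 = 20,427.03; R&D 5,589/24,406 × $94,600 = 21,663.50.
Rounded to nearest $50: Finishing $12,850; Tooling $26,800; Quality Lab $12,900; Assembly $20,450; R&D $21,650. Sum = $94,650.
Difference $94,600 − $94,650 = −$50 applied to largest allocation (Tooling): Tooling becomes $26,750.

Finishing: $12,850 | Tooling: $26,750 | Quality Lab: $12,900 | Assembly: $20,450 | R&D: $21,650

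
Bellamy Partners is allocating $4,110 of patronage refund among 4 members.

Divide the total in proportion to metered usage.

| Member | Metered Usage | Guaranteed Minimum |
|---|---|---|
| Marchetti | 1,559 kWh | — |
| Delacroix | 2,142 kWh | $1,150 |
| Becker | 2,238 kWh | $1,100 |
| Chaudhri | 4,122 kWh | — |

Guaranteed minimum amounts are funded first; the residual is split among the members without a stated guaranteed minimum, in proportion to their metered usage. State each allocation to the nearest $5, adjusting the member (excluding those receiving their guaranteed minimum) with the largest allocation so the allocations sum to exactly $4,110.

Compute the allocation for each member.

Fund the minimums — Delacroix $1,150; Becker $1,100. Remaining pool $1,860.
Remaining pool split over remaining metered usage 5,681: Marchetti 510.43 → $510; Chaudhri 1,349.57 → $1,350.

Marchetti: $510; Delacroix: $1,150; Becker: $1,100; Chaudhri: $1,350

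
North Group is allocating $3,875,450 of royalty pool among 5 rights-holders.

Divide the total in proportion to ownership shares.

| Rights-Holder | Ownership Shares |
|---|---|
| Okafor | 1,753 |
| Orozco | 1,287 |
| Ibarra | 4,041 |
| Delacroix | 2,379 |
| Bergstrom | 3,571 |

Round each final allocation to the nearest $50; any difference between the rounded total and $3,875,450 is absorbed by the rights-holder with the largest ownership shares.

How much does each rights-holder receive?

Ownership shares total: 13,031.
Raw shares: Okafor 1,753/13,031 × $3,875,450 = 521,346.32; Orozco 1,287/13,031 × $3,875,450 = 382,756.82; Ibarra 4,041/13,031 × $3,875,450 = 1,201,802.89; Delacroix 2,379/13,031 × $3,875,450 = 707,520.19; Bergstrom 3,571/13,031 × $3,875,450 = 1,062,023.79.
At nearest $50: Okafor $521,350; Orozco $382,750; Ibarra $1,201,800; Delacroix $707,500; Bergstrom $1,062,000. Sum = $3,875,400.
Difference $3,875,450 − $3,875,400 = +$50 applied to largest ownership shares (Ibarra): Ibarra becomes $1,201,850.

Okafor: $521,350 | Orozco: $382,750 | Ibarra: $1,201,850 | Delacroix: $707,500 | Bergstrom: $1,062,000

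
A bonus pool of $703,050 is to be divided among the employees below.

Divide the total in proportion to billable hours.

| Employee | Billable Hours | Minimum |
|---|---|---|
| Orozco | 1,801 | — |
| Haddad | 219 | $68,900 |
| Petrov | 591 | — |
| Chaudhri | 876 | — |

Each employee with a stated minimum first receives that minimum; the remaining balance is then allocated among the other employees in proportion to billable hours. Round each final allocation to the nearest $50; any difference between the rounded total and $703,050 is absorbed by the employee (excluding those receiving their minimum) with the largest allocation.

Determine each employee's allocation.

Orozco: $349,450 | Haddad: $68,900 | Petrov: $114,700 | Chaudhri: $170,000

Guaranteed amounts: Haddad $68,900. Remaining pool $634,150.
Remaining pool split over remaining billable hours 3,268: Orozco 349,481.07 → $349,500; Petrov 114,682.57 → $114,700; Chaudhri 169,986.35 → $170,000.
Rounding difference −$50 applied to Orozco → $349,450.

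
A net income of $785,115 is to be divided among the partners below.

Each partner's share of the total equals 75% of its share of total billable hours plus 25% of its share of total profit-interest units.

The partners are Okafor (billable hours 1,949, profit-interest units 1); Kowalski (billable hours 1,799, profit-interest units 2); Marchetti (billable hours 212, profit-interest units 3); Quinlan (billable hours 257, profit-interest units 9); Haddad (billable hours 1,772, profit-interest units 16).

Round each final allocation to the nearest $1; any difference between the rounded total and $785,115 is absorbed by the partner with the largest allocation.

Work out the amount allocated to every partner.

Okafor: $197,957 | Kowalski: $189,540 | Marchetti: $39,838 | Quinlan: $82,252 | Haddad: $275,528

Totals — billable hours 5,989, profit-interest units 31.
Composite weights (75% billable hours + 25% profit-interest units): Okafor 0.2521; Kowalski 0.2414; Marchetti 0.0507; Quinlan 0.1048; Haddad 0.3509.
Proportional shares: Okafor 197,956.53; Kowalski 189,540.16; Marchetti 39,838.48; Quinlan 82,252.30; Haddad 275,527.54.
At nearest $1: Okafor $197,957; Kowalski $189,540; Marchetti $39,838; Quinlan $82,252; Haddad $275,528. Sum = $785,115.
Sum already equals the total — no adjustment.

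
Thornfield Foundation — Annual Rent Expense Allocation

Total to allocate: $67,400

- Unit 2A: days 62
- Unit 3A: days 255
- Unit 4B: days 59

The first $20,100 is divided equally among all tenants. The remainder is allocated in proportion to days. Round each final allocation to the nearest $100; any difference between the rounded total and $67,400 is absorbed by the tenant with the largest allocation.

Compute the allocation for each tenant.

Equal tier: $20,100 ÷ 3 = $6,700 apiece.
Remainder $47,300 by days (total 376): Unit 2A 7,799.47 → $7,800; Unit 3A 32,078.46 → $32,100; Unit 4B 7,422.07 → $7,400.
Totals: Unit 2A $6,700 + $7,800 = $14,500; Unit 3A $6,700 + $32,100 = $38,800; Unit 4B $6,700 + $7,400 = $14,100.

Unit 2A: $14,500 | Unit 3A: $38,800 | Unit 4B: $14,100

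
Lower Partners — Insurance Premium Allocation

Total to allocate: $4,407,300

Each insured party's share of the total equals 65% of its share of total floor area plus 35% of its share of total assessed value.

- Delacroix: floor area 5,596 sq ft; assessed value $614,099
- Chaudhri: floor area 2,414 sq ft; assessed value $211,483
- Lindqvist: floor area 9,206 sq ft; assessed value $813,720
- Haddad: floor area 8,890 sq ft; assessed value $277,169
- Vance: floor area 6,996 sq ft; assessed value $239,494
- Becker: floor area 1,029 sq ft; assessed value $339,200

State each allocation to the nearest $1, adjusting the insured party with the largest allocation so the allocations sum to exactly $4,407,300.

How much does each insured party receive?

Totals — floor area 34,131, assessed value 2,495,165.
Composite weights (65% floor area + 35% assessed value): Delacroix 0.1927; Chaudhri 0.0756; Lindqvist 0.2895; Haddad 0.2082; Vance 0.1668; Becker 0.0672.
Pro-rata amounts: Delacroix 849,340.45; Chaudhri 333,358.75; Lindqvist 1,275,750.74; Haddad 917,522.37; Vance 735,260.38; Becker 296,067.32.
After rounding ($1): Delacroix $849,340; Chaudhri $333,359; Lindqvist $1,275,751; Haddad $917,522; Vance $735,260; Becker $296,067. Sum = $4,407,299.
Difference $4,407,300 − $4,407,299 = +$1 applied to largest allocation (Lindqvist): Lindqvist becomes $1,275,752.

Delacroix: $849,340 | Chaudhri: $333,359 | Lindqvist: $1,275,752 | Haddad: $917,522 | Vance: $735,260 | Becker: $296,067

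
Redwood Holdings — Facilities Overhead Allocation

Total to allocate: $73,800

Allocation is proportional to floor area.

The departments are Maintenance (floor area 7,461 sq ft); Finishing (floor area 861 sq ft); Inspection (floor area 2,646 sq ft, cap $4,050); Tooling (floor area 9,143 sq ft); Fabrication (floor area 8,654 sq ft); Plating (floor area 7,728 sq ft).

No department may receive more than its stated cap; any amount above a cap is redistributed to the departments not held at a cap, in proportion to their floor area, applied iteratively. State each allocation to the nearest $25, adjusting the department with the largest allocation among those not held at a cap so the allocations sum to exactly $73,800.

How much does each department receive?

Total floor area = 36,493.
Proportional shares (ignoring caps): Maintenance 15,088.42; Finishing 1,741.21; Inspection 5,351.02; Tooling 18,489.94; Fabrication 17,501.03; Plating 15,628.38.
Cap binds for Inspection ($4,050); residual $69,750 reallocated over remaining floor area 33,847.
Remaining shares: Maintenance 15,375.21 → $15,375; Finishing 1,774.30 → $1,775; Tooling 18,841.38 → $18,850; Fabrication 17,833.68 → $17,825; Plating 15,925.43 → $15,925.

Maintenance: $15,375 | Finishing: $1,775 | Inspection: $4,050 | Tooling: $18,850 | Fabrication: $17,825 | Plating: $15,925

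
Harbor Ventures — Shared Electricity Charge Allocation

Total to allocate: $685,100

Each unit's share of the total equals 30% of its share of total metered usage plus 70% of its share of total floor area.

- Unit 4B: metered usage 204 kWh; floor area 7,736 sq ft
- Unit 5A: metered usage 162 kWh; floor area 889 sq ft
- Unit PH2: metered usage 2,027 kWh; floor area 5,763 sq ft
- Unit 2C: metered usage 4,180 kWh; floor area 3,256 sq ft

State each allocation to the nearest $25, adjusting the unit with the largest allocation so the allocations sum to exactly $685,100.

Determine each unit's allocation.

Unit 4B: $216,650 | Unit 5A: $29,225 | Unit PH2: $220,025 | Unit 2C: $219,200

Metered usage total 6,573; floor area total 17,644.
Combined weights (30% metered usage + 70% floor area): Unit 4B 0.3162; Unit 5A 0.0427; Unit PH2 0.3212; Unit 2C 0.3200.
Raw shares: Unit 4B 216,645.99; Unit 5A 29,228.88; Unit PH2 220,022.24; Unit 2C 219,202.90.
Rounded to nearest $25: Unit 4B $216,650; Unit 5A $29,225; Unit PH2 $220,025; Unit 2C $219,200. Sum = $685,100.
Rounded total matches; no reconciliation needed.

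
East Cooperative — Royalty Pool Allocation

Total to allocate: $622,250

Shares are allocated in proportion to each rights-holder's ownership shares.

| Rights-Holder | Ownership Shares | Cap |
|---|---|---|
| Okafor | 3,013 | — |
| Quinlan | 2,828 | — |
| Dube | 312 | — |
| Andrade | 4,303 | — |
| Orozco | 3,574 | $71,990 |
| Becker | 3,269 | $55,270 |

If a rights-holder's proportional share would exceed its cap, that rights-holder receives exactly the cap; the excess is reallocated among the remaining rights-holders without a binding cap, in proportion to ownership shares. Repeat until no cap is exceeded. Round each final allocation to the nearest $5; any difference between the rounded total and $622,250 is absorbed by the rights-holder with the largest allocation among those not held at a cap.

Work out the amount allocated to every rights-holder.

Combined ownership shares = 17,299.
Pro-rata shares before constraints: Okafor 108,378.48; Quinlan 101,723.97; Dube 11,222.73; Andrade 154,780.15; Orozco 128,557.81; Becker 117,586.87.
Capped: Orozco ($71,990), Becker ($55,270); remaining pool $494,990 reallocated over remaining ownership shares 10,456.
Redistributed shares: Okafor 142,636.27 → $142,635; Quinlan 133,878.32 → $133,880; Dube 14,770.17 → $14,770; Andrade 203,705.24 → $203,705.

Okafor: $142,635 | Quinlan: $133,880 | Dube: $14,770 | Andrade: $203,705 | Orozco: $71,990 | Becker: $55,270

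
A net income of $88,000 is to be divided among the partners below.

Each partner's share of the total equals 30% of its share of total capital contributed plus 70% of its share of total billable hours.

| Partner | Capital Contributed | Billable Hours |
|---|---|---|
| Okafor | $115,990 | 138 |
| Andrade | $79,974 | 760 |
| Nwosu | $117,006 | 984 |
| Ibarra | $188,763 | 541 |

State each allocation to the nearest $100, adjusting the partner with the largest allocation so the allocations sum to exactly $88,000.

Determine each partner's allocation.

Capital contributed total 501,733; billable hours total 2,423.
Blended shares (30% capital contributed + 70% billable hours): Okafor 0.1092; Andrade 0.2674; Nwosu 0.3542; Ibarra 0.2692.
Unrounded shares: Okafor 9,611.50; Andrade 23,529.54; Nwosu 31,172.84; Ibarra 23,686.12.
Rounded to nearest $100: Okafor $9,600; Andrade $23,500; Nwosu $31,200; Ibarra $23,700. Sum = $88,000.
Rounded total matches; no reconciliation needed.

Okafor: $9,600 | Andrade: $23,500 | Nwosu: $31,200 | Ibarra: $23,700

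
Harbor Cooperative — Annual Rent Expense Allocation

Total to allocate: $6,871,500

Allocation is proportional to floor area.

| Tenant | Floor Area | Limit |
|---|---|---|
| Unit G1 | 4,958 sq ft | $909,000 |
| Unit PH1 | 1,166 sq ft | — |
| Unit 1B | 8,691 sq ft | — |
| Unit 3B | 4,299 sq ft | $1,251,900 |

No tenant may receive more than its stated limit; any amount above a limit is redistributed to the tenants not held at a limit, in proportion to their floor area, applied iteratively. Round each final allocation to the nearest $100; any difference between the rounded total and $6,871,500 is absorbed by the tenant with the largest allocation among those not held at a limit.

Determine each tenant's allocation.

Total floor area = 19,114.
Unconstrained shares: Unit G1 1,782,405.41; Unit PH1 419,178.04; Unit 1B 3,124,422.23; Unit 3B 1,545,494.32.
Held at cap: Unit G1 ($909,000), Unit 3B ($1,251,900); balance $4,710,600 reallocated over remaining floor area 9,857.
Redistributed shares: Unit PH1 557,224.27 → $557,200; Unit 1B 4,153,375.73 → $4,153,400.

Unit G1: $909,000 | Unit PH1: $557,200 | Unit 1B: $4,153,400 | Unit 3B: $1,251,900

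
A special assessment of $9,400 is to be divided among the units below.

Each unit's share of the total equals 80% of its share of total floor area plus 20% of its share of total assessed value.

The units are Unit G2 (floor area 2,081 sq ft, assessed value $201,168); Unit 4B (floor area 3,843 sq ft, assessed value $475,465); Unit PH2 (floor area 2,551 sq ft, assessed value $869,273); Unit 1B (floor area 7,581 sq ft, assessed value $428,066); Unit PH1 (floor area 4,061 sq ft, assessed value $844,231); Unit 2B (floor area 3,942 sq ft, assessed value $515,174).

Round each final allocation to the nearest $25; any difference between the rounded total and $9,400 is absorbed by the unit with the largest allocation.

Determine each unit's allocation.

Unit G2: $775 · Unit 4B: $1,475 · Unit PH2: $1,300 · Unit 1B: $2,575 · Unit PH1: $1,750 · Unit 2B: $1,525

Totals — floor area 24,059, assessed value 3,333,377.
Combined weights (80% floor area + 20% assessed value): Unit G2 0.0813; Unit 4B 0.1563; Unit PH2 0.1370; Unit 1B 0.2778; Unit PH1 0.1857; Unit 2B 0.1620.
Pro-rata amounts: Unit G2 763.90; Unit 4B 1,469.35; Unit PH2 1,287.62; Unit 1B 2,610.98; Unit PH1 1,745.47; Unit 2B 1,522.69.
After rounding ($25): Unit G2 $775; Unit 4B $1,475; Unit PH2 $1,300; Unit 1B $2,600; Unit PH1 $1,750; Unit 2B $1,525. Sum = $9,425.
Difference $9,400 − $9,425 = −$25 applied to largest allocation (Unit 1B): Unit 1B becomes $2,575.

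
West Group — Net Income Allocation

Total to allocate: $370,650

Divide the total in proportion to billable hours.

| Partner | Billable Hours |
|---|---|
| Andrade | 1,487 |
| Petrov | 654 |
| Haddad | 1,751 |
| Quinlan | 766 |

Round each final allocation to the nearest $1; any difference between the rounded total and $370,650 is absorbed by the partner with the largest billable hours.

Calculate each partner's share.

Andrade: $118,325 · Petrov: $52,041 · Haddad: $139,331 · Quinlan: $60,953

Total billable hours = 4,658.
Unrounded shares: Andrade 1,487/4,658 × $370,650 = 118,324.72; Petrov 654/4,658 × $370,650 = 52,040.60; Haddad 1,751/4,658 × $370,650 = 139,331.93; Quinlan 766/4,658 × $370,650 = 60,952.75.
After rounding ($1): Andrade $118,325; Petrov $52,041; Haddad $139,332; Quinlan $60,953. Sum = $370,651.
Difference $370,650 − $370,651 = −$1 applied to largest billable hours (Haddad): Haddad becomes $139,331.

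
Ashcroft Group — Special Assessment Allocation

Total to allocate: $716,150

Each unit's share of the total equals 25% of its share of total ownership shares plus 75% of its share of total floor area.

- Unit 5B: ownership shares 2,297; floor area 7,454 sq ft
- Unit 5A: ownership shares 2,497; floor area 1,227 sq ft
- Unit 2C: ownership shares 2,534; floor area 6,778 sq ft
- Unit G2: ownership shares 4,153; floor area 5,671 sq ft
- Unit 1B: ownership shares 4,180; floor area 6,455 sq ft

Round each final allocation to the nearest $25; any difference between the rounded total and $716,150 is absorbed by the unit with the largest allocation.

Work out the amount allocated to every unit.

Ownership shares total 15,661; floor area total 27,585.
Composite weights (25% ownership shares + 75% floor area): Unit 5B 0.2393; Unit 5A 0.0732; Unit 2C 0.2247; Unit G2 0.2205; Unit 1B 0.2422.
Pro-rata amounts: Unit 5B 171,397.62; Unit 5A 52,436.99; Unit 2C 160,944.50; Unit G2 157,898.41; Unit 1B 173,472.48.
Rounded to nearest $25: Unit 5B $171,400; Unit 5A $52,425; Unit 2C $160,950; Unit G2 $157,900; Unit 1B $173,475. Sum = $716,150.
No rounding difference to absorb.

Unit 5B: $171,400 · Unit 5A: $52,425 · Unit 2C: $160,950 · Unit G2: $157,900 · Unit 1B: $173,475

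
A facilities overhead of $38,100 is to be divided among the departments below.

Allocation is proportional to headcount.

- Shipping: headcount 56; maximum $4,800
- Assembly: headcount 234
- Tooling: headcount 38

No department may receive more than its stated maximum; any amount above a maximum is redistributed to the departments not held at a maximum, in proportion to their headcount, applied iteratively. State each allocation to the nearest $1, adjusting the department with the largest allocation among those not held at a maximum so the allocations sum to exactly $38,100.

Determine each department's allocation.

Shipping: $4,800 · Assembly: $28,648 · Tooling: $4,652

Sum of headcount: 328.
Pro-rata shares before constraints: Shipping 6,504.88; Assembly 27,181.10; Tooling 4,414.02.
Capped: Shipping ($4,800); remaining pool $33,300 reallocated over remaining headcount 272.
Remaining shares: Assembly 28,647.79 → $28,648; Tooling 4,652.21 → $4,652.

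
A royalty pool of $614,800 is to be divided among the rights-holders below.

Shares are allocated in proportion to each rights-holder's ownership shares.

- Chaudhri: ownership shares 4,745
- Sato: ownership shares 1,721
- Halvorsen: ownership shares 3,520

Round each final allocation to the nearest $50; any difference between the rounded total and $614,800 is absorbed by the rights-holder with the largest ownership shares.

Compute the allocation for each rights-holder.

Chaudhri: $292,150 · Sato: $105,950 · Halvorsen: $216,700

Ownership shares total: 4,745 + 1,721 + 3,520 = 9,986.
Raw shares: Chaudhri 292,131.58; Sato 105,955.42; Halvorsen 216,713.00.
After rounding ($50): Chaudhri $292,150; Sato $105,950; Halvorsen $216,700. Sum = $614,800.
Sum already equals the total — no adjustment.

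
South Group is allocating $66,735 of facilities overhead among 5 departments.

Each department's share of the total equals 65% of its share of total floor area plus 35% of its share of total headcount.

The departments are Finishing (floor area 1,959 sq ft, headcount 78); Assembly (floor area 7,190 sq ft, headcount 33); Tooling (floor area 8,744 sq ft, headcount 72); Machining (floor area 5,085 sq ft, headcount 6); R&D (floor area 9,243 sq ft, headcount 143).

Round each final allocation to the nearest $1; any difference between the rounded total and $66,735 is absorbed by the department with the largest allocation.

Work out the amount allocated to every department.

Totals — floor area 32,221, headcount 332.
Combined weights (65% floor area + 35% headcount): Finishing 0.1217; Assembly 0.1798; Tooling 0.2523; Machining 0.1089; R&D 0.3372.
Raw shares: Finishing 8,124.86; Assembly 12,001.24; Tooling 16,837.10; Machining 7,267.84; R&D 22,503.96.
Rounded to nearest $1: Finishing $8,125; Assembly $12,001; Tooling $16,837; Machining $7,268; R&D $22,504. Sum = $66,735.
Rounded total matches; no reconciliation needed.

Finishing: $8,125 · Assembly: $12,001 · Tooling: $16,837 · Machining: $7,268 · R&D: $22,504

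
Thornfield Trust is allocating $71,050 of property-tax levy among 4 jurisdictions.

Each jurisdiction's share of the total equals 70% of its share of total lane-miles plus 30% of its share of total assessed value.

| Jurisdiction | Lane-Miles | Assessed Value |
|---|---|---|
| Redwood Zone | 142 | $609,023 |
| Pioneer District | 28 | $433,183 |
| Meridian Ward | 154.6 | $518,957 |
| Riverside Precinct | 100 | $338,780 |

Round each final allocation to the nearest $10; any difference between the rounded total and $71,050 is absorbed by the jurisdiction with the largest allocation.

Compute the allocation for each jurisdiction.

Totals — lane-miles 424.6, assessed value 1,899,943.
Blended shares (70% lane-miles + 30% assessed value): Redwood Zone 0.3303; Pioneer District 0.1146; Meridian Ward 0.3368; Riverside Precinct 0.2184.
Proportional shares: Redwood Zone 23,465.48; Pioneer District 8,139.52; Meridian Ward 23,930.93; Riverside Precinct 15,514.07.
After rounding ($10): Redwood Zone $23,470; Pioneer District $8,140; Meridian Ward $23,930; Riverside Precinct $15,510. Sum = $71,050.
No rounding difference to absorb.

Redwood Zone: $23,470 | Pioneer District: $8,140 | Meridian Ward: $23,930 | Riverside Precinct: $15,510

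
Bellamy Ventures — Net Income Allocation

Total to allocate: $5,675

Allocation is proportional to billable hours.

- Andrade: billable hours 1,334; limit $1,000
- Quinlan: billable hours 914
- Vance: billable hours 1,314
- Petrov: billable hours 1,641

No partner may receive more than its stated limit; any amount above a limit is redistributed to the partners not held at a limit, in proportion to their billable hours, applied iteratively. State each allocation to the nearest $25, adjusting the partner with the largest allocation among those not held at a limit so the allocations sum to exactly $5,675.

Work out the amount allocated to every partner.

Andrade: $1,000; Quinlan: $1,100; Vance: $1,600; Petrov: $1,975

Total billable hours = 5,203.
Unconstrained shares: Andrade 1,455.02; Quinlan 996.92; Vance 1,433.20; Petrov 1,789.87.
Capped: Andrade ($1,000); residual $4,675 reallocated over remaining billable hours 3,869.
Redistributed shares: Quinlan 1,104.41 → $1,100; Vance 1,587.74 → $1,600; Petrov 1,982.86 → $1,975.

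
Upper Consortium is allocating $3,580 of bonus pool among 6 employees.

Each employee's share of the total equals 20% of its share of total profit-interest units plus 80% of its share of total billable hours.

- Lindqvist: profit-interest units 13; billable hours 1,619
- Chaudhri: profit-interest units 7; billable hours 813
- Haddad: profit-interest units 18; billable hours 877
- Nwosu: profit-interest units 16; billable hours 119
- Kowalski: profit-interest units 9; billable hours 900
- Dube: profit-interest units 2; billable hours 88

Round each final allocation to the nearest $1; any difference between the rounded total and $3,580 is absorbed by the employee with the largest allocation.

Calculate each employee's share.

Totals — profit-interest units 65, billable hours 4,416.
Blended shares (20% profit-interest units + 80% billable hours): Lindqvist 0.3333; Chaudhri 0.1688; Haddad 0.2143; Nwosu 0.0708; Kowalski 0.1907; Dube 0.0221.
Raw shares: Lindqvist 1,193.20; Chaudhri 604.38; Haddad 767.06; Nwosu 253.42; Kowalski 682.83; Dube 79.10.
After rounding ($1): Lindqvist $1,193; Chaudhri $604; Haddad $767; Nwosu $253; Kowalski $683; Dube $79. Sum = $3,579.
Difference $3,580 − $3,579 = +$1 applied to largest allocation (Lindqvist): Lindqvist becomes $1,194.

Lindqvist: $1,194; Chaudhri: $604; Haddad: $767; Nwosu: $253; Kowalski: $683; Dube: $79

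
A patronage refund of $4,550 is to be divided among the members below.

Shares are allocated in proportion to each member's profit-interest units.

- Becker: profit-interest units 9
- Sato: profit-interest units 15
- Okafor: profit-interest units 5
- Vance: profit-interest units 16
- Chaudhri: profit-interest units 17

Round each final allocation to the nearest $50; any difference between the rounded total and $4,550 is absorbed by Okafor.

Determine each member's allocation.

Becker: $650; Sato: $1,100; Okafor: $400; Vance: $1,150; Chaudhri: $1,250

Sum of profit-interest units: 62.
Pro-rata amounts: Becker 9/62 × $4,550 = 660.48; Sato 15/62 × $4,550 = 1,100.81; Okafor 5/62 × $4,550 = 366.94; Vance 16/62 × $4,550 = 1,174.19; Chaudhri 17/62 × $4,550 = 1,247.58.
After rounding ($50): Becker $650; Sato $1,100; Okafor $350; Vance $1,150; Chaudhri $1,250. Sum = $4,500.
Difference $4,550 − $4,500 = +$50 applied to Okafor: Okafor becomes $400.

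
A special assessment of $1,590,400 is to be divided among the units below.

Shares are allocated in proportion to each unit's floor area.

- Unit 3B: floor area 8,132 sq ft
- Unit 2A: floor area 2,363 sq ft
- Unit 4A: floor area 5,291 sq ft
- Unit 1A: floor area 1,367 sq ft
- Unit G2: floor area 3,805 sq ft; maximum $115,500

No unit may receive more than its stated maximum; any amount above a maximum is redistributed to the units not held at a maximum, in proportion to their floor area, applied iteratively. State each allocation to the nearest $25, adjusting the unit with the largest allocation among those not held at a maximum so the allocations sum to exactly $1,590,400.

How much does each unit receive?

Unit 3B: $699,225 | Unit 2A: $203,175 | Unit 4A: $454,950 | Unit 1A: $117,550 | Unit G2: $115,500

Sum of floor area: 20,958.
Pro-rata shares before constraints: Unit 3B 617,097.66; Unit 2A 179,316.50; Unit 4A 401,508.08; Unit 1A 103,734.94; Unit G2 288,742.82.
Held at cap: Unit G2 ($115,500); remaining pool $1,474,900 reallocated over remaining floor area 17,153.
Shares after redistribution: Unit 3B 699,229.69 → $699,225; Unit 2A 203,182.46 → $203,175; Unit 4A 454,946.42 → $454,950; Unit 1A 117,541.44 → $117,550.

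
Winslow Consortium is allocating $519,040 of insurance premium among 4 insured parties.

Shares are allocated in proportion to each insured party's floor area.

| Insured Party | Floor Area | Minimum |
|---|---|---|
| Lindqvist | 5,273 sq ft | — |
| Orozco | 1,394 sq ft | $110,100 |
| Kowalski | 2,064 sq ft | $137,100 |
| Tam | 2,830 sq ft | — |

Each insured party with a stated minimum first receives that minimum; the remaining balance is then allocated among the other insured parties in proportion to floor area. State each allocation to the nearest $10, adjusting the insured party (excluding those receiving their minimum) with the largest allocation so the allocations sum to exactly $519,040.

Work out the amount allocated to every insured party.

Lindqvist: $176,900 · Orozco: $110,100 · Kowalski: $137,100 · Tam: $94,940

Fund the minimums — Orozco $110,100; Kowalski $137,100. Balance $271,840.
Balance split over remaining floor area 8,103: Lindqvist 176,898.97 → $176,900; Tam 94,941.03 → $94,940.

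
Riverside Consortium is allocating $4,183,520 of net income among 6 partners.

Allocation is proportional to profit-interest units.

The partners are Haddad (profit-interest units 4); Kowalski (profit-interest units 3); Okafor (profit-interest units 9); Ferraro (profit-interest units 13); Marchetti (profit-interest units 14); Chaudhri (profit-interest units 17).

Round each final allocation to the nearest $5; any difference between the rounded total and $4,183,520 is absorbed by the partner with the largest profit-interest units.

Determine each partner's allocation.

Haddad: $278,900; Kowalski: $209,175; Okafor: $627,530; Ferraro: $906,430; Marchetti: $976,155; Chaudhri: $1,185,330

Total profit-interest units = 4 + 3 + 9 + 13 + 14 + 17 = 60.
Proportional shares: Haddad 278,901.33; Kowalski 209,176.00; Okafor 627,528.00; Ferraro 906,429.33; Marchetti 976,154.67; Chaudhri 1,185,330.67.
At nearest $5: Haddad $278,900; Kowalski $209,175; Okafor $627,530; Ferraro $906,430; Marchetti $976,155; Chaudhri $1,185,330. Sum = $4,183,520.
Rounded total matches; no reconciliation needed.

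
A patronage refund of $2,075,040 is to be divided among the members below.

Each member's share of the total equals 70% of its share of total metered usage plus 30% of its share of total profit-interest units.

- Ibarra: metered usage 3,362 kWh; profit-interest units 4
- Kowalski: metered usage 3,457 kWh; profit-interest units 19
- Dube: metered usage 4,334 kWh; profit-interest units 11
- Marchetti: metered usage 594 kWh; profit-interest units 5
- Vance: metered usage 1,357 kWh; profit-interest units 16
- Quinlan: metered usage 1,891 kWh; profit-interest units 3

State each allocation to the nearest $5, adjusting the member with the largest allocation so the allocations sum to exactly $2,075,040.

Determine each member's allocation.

Metered usage total 14,995; profit-interest units total 58.
Combined weights (70% metered usage + 30% profit-interest units): Ibarra 0.1776; Kowalski 0.2597; Dube 0.2592; Marchetti 0.0536; Vance 0.1461; Quinlan 0.1038.
Unrounded shares: Ibarra 368,600.36; Kowalski 538,797.25; Dube 537,886.32; Marchetti 111,204.12; Vance 303,176.63; Quinlan 215,375.32.
After rounding ($5): Ibarra $368,600; Kowalski $538,795; Dube $537,885; Marchetti $111,205; Vance $303,175; Quinlan $215,375. Sum = $2,075,035.
Difference $2,075,040 − $2,075,035 = +$5 applied to largest allocation (Kowalski): Kowalski becomes $538,800.

Ibarra: $368,600 | Kowalski: $538,800 | Dube: $537,885 | Marchetti: $111,205 | Vance: $303,175 | Quinlan: $215,375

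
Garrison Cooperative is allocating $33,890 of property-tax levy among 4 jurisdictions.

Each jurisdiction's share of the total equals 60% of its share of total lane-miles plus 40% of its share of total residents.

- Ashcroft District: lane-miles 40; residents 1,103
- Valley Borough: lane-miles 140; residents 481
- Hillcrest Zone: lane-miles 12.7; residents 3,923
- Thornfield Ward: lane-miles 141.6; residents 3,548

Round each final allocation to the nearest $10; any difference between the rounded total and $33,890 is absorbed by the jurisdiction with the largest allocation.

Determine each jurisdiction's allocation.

Ashcroft District: $4,080 | Valley Borough: $9,240 | Hillcrest Zone: $6,650 | Thornfield Ward: $13,920

Totals — lane-miles 334.3, residents 9,055.
Blended shares (60% lane-miles + 40% residents): Ashcroft District 0.1205; Valley Borough 0.2725; Hillcrest Zone 0.1961; Thornfield Ward 0.4109.
Raw shares: Ashcroft District 4,084.30; Valley Borough 9,235.68; Hillcrest Zone 6,645.50; Thornfield Ward 13,924.52.
After rounding ($10): Ashcroft District $4,080; Valley Borough $9,240; Hillcrest Zone $6,650; Thornfield Ward $13,920. Sum = $33,890.
Sum already equals the total — no adjustment.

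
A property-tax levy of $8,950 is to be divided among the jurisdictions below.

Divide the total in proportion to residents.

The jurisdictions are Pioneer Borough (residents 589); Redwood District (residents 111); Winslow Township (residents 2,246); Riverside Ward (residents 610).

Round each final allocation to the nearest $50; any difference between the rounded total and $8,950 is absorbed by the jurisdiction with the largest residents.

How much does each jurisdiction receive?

Pioneer Borough: $1,500; Redwood District: $300; Winslow Township: $5,600; Riverside Ward: $1,550

Total residents = 3,556.
Raw shares: Pioneer Borough 589/3,556 × $8,950 = 1,482.44; Redwood District 111/3,556 × $8,950 = 279.37; Winslow Township 2,246/3,556 × $8,950 = 5,652.90; Riverside Ward 610/3,556 × $8,950 = 1,535.29.
After rounding ($50): Pioneer Borough $1,500; Redwood District $300; Winslow Township $5,650; Riverside Ward $1,550. Sum = $9,000.
Difference $8,950 − $9,000 = −$50 applied to largest residents (Winslow Township): Winslow Township becomes $5,600.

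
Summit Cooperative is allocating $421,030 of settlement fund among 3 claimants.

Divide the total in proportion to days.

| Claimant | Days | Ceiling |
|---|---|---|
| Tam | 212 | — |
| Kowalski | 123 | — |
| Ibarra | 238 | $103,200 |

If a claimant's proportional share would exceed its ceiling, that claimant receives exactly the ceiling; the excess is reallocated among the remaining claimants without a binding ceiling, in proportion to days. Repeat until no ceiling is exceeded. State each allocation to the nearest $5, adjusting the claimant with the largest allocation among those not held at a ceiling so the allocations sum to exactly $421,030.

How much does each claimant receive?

Total days = 573.
Pro-rata shares before constraints: Tam 155,773.75; Kowalski 90,378.17; Ibarra 174,878.08.
Cap binds for Ibarra ($103,200); remaining pool $317,830 reallocated over remaining days 335.
Redistributed shares: Tam 201,134.21 → $201,135; Kowalski 116,695.79 → $116,695.

Tam: $201,135; Kowalski: $116,695; Ibarra: $103,200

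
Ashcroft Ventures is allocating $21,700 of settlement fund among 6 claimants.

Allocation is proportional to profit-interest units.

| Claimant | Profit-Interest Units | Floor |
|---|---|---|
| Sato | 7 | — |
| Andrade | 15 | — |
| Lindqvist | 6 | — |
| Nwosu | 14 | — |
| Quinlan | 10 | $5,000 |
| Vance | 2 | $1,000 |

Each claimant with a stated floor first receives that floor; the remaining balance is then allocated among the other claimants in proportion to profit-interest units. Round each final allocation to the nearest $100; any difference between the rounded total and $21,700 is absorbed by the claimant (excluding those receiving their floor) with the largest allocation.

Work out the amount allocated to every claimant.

Guaranteed amounts: Quinlan $5,000; Vance $1,000. Residual $15,700.
Residual split over remaining profit-interest units 42: Sato 2,616.67 → $2,600; Andrade 5,607.14 → $5,600; Lindqvist 2,242.86 → $2,200; Nwosu 5,233.33 → $5,200.
Rounding difference +$100 applied to Andrade → $5,700.

Sato: $2,600 | Andrade: $5,700 | Lindqvist: $2,200 | Nwosu: $5,200 | Quinlan: $5,000 | Vance: $1,000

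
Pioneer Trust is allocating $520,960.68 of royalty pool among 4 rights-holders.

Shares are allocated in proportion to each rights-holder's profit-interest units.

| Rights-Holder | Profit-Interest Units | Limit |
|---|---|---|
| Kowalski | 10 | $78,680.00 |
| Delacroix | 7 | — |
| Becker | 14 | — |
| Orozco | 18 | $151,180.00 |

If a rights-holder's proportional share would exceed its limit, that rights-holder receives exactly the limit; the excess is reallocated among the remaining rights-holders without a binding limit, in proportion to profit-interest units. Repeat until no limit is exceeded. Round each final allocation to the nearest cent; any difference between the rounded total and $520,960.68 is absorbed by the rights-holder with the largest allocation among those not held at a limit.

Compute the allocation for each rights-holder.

Combined profit-interest units = 49.
Unconstrained shares: Kowalski 106,318.5061; Delacroix 74,422.9543; Becker 148,845.9086; Orozco 191,373.3110.
Held at cap: Kowalski ($78,680.00), Orozco ($151,180.00); remaining pool $291,100.68 reallocated over remaining profit-interest units 21.
Redistributed shares: Delacroix 97,033.5600 → $97,033.56; Becker 194,067.1200 → $194,067.12.

Kowalski: $78,680.00 · Delacroix: $97,033.56 · Becker: $194,067.12 · Orozco: $151,180.00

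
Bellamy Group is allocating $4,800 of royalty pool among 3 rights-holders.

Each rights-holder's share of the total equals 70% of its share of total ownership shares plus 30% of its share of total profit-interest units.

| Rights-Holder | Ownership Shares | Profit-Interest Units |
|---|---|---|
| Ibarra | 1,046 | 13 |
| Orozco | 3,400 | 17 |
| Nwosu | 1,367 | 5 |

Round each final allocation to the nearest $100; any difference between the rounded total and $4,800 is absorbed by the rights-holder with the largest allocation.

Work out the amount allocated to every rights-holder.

Totals — ownership shares 5,813, profit-interest units 35.
Composite weights (70% ownership shares + 30% profit-interest units): Ibarra 0.2374; Orozco 0.5551; Nwosu 0.2075.
Raw shares: Ibarra 1,139.46; Orozco 2,664.68; Nwosu 995.86.
At nearest $100: Ibarra $1,100; Orozco $2,700; Nwosu $1,000. Sum = $4,800.
No rounding difference to absorb.

Ibarra: $1,100 · Orozco: $2,700 · Nwosu: $1,000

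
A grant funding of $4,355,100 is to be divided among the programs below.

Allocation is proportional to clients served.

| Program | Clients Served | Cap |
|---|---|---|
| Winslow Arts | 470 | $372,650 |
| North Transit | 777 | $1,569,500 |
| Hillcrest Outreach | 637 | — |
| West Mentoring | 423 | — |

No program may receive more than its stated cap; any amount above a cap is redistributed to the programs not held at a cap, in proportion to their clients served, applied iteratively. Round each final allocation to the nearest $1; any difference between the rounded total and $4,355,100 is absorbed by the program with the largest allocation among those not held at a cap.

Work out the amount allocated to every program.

Winslow Arts: $372,650 | North Transit: $1,569,500 | Hillcrest Outreach: $1,450,046 | West Mentoring: $962,904

Sum of clients served: 2,307.
Proportional shares (ignoring caps): Winslow Arts 887,254.88; North Transit 1,466,802.21; Hillcrest Outreach 1,202,513.52; West Mentoring 798,529.39.
Cap binds for Winslow Arts ($372,650); residual $3,982,450 reallocated over remaining clients served 1,837.
Cap binds for North Transit ($1,569,500); residual $2,412,950 reallocated over remaining clients served 1,060.
Shares after redistribution: Hillcrest Outreach 1,450,046.37 → $1,450,046; West Mentoring 962,903.63 → $962,904.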